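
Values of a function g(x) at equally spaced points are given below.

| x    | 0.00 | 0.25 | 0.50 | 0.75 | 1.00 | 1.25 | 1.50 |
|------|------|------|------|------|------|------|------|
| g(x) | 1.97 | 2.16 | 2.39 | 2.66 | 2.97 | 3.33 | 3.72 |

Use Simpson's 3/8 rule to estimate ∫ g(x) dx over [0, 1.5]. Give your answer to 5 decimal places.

4.08375

h = 0.25, n = 6.
(3h/8)·[y₀ + 3y₁ + 3y₂ + 2y₃ + 3y₄ + 3y₅ + y₆] = 0.09375·(43.56) = 4.08375.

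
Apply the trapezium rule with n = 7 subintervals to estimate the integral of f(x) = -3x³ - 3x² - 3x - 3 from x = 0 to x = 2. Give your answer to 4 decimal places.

-32.3265

h = (2 − 0)/7 = 0.285714.
Nodes x₀,…,x₇ = 0, 0.285714, 0.571429, 0.857143, 1.142857, 1.428571, 1.714286, 2.
f(x) = -3x³ - 3x² - 3x - 3: f₀=-3, f₁=-4.172012, f₂=-6.253644, f₃=-9.664723, f₄=-14.825073, f₅=-22.154519, f₆=-32.072886, f₇=-45.
(h/2)·[f₀ + 2f₁ + 2f₂ + 2f₃ + 2f₄ + 2f₅ + 2f₆ + f₇] = 0.142857·(-226.285714) = -32.3265.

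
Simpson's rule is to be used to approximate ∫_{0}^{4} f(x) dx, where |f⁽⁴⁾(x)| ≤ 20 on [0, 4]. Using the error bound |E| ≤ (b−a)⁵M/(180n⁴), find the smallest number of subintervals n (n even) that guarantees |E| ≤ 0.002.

Need 20480/(180n⁴) ≤ 0.002.
n⁴ ≥ 20480/(180·0.002) = 56888.9 ⇒ n ≥ 15.4439, so the smallest even n is 16. (n must be even for Simpson's rule.)

16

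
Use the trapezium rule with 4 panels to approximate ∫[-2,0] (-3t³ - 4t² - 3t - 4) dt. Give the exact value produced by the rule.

-0.25

h = (0 − (-2))/4 = 0.5.
Nodes t₀,…,t₄ = -2, -1.5, -1, -0.5, 0.
f(t) = -3t³ - 4t² - 3t - 4: f₀=10, f₁=1.625, f₂=-2, f₃=-3.125, f₄=-4.
(h/2)·[f₀ + 2f₁ + 2f₂ + 2f₃ + f₄] = 0.25·(-1) = -0.25.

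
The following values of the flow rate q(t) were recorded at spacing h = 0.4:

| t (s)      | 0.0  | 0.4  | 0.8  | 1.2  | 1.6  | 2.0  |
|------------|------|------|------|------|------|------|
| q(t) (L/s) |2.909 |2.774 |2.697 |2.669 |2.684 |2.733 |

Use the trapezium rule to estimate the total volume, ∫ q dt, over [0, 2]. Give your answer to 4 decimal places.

5.4580

h = 0.4, n = 5.
(h/2)·[y₀ + 2y₁ + 2y₂ + 2y₃ + 2y₄ + y₅] = 0.2·(27.290) = 5.4580.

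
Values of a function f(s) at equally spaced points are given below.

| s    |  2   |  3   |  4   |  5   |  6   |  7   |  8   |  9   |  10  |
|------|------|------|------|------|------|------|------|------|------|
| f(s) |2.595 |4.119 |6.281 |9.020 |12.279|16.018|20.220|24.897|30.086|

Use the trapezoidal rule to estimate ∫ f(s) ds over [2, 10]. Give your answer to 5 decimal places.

h = 1, n = 8.
(h/2)·[y₀ + 2y₁ + 2y₂ + 2y₃ + 2y₄ + 2y₅ + 2y₆ + 2y₇ + y₈] = 0.5·(218.349) = 109.17450.

109.17450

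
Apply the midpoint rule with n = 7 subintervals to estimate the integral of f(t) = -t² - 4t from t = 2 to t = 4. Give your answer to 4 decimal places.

h = (4 − 2)/7 = 0.285714.
Midpoints m₁,…,m₇ = 2.142857, 2.428571, 2.714286, 3, 3.285714, 3.571429, 3.857143.
f(m₁)=-13.163265, f(m₂)=-15.612245, f(m₃)=-18.224490, f(m₄)=-21, f(m₅)=-23.938776, f(m₆)=-27.040816, f(m₇)=-30.306122.
h·[f(m₁) + f(m₂) + f(m₃) + f(m₄) + f(m₅) + f(m₆) + f(m₇)] = 0.285714·(-149.285714) = -42.6531.

-42.6531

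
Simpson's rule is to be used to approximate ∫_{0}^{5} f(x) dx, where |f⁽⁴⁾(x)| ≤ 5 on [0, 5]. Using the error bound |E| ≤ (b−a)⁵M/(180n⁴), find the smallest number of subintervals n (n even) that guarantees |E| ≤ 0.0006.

Need 15625/(180n⁴) ≤ 0.0006.
n⁴ ≥ 15625/(180·0.0006) = 144676 ⇒ n ≥ 19.5029, so the smallest even n is 20. (n must be even for Simpson's rule.)

20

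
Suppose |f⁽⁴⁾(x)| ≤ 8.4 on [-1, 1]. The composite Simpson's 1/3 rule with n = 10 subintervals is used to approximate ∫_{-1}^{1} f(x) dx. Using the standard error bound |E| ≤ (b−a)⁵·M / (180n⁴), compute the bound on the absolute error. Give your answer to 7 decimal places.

|E| ≤ (2)⁵·8.4 / (180·10⁴) = 268.8/1800000 = 0.0001493.

0.0001493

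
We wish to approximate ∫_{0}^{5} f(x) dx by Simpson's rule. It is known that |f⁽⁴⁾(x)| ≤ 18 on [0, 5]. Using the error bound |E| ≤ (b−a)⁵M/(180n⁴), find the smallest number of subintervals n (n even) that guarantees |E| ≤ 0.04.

Need 56250/(180n⁴) ≤ 0.04.
n⁴ ≥ 56250/(180·0.04) = 7812.5 ⇒ n ≥ 9.4015, so the smallest even n is 10. (n must be even for Simpson's rule.)

10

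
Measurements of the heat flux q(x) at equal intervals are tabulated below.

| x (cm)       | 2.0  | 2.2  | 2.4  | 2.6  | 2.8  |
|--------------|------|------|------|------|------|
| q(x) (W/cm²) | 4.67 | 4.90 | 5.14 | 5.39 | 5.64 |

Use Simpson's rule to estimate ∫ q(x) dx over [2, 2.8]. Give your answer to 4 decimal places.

4.1167

h = 0.2, n = 4.
(h/3)·[y₀ + 4y₁ + 2y₂ + 4y₃ + y₄] = 0.066667·(61.75) = 4.1167.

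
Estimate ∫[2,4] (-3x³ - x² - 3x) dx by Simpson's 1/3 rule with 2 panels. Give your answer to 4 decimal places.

h = (4 − 2)/2 = 1.
Nodes x₀,…,x₂ = 2, 3, 4.
f(x) = -3x³ - x² - 3x: f₀=-34, f₁=-99, f₂=-220.
(h/3)·[f₀ + 4f₁ + f₂] = 0.333333·(-650) = -216.6667.

-216.6667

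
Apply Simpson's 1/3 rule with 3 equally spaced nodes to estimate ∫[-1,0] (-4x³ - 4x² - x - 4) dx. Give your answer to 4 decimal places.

-3.8333

h = (0 − (-1))/2 = 0.5.
Nodes x₀,…,x₂ = -1, -0.5, 0.
f(x) = -4x³ - 4x² - x - 4: f₀=-3, f₁=-4, f₂=-4.
(h/3)·[f₀ + 4f₁ + f₂] = 0.166667·(-23) = -3.8333.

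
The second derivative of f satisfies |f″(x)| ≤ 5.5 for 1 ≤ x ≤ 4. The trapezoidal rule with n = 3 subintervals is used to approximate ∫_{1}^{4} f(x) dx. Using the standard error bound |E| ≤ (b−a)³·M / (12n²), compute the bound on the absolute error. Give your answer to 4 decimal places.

1.3750

|E| ≤ (3)³·5.5 / (12·3²) = 148.5/108 = 1.3750.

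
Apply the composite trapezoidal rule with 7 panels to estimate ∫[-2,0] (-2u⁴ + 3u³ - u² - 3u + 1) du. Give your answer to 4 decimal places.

-20.1733

h = (0 − (-2))/7 = 0.285714.
Nodes u₀,…,u₇ = -2, -1.714286, -1.428571, -1.142857, -0.857143, -0.571429, -0.285714, 0.
f(u) = -2u⁴ + 3u³ - u² - 3u + 1: f₀=-53, f₁=-29.182424, f₂=-13.831320, f₃=-4.767597, f₄=-0.132028, f₅=1.614744, f₆=1.692212, f₇=1.
(h/2)·[f₀ + 2f₁ + 2f₂ + 2f₃ + 2f₄ + 2f₅ + 2f₆ + f₇] = 0.142857·(-141.212828) = -20.1733.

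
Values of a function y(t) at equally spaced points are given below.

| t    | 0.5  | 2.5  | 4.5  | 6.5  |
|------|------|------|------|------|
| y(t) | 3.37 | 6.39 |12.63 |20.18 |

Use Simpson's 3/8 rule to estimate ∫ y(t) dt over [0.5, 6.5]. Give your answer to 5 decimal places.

60.45750

h = 2, n = 3.
(3h/8)·[y₀ + 3y₁ + 3y₂ + y₃] = 0.75·(80.61) = 60.45750.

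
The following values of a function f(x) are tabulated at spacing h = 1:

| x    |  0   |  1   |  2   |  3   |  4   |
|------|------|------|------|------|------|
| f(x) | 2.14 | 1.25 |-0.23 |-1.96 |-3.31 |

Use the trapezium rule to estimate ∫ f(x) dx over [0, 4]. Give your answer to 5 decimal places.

-1.52500

h = 1, n = 4.
(h/2)·[y₀ + 2y₁ + 2y₂ + 2y₃ + y₄] = 0.5·(-3.05) = -1.52500.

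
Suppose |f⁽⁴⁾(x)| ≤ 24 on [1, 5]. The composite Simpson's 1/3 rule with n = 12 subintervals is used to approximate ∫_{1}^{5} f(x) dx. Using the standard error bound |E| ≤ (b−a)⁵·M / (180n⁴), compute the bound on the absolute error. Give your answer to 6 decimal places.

|E| ≤ (4)⁵·24 / (180·12⁴) = 24576/3732480 = 0.006584.

0.006584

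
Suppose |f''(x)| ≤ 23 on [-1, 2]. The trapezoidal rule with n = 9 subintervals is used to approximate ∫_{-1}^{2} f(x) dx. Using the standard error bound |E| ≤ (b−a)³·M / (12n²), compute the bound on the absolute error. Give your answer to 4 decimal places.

|E| ≤ (3)³·23 / (12·9²) = 621/972 = 0.6389.

0.6389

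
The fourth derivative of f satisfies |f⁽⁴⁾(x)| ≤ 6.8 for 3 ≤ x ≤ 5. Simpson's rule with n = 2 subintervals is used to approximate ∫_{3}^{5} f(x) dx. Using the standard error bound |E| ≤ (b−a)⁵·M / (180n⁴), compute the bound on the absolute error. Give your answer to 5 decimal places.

0.07556

|E| ≤ (2)⁵·6.8 / (180·2⁴) = 217.6/2880 = 0.07556.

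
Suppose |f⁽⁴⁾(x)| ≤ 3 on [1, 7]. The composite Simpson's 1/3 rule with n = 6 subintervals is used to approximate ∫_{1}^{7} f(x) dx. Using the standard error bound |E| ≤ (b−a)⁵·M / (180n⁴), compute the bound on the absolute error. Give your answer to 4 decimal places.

|E| ≤ (6)⁵·3 / (180·6⁴) = 23328/233280 = 0.1000.

0.1000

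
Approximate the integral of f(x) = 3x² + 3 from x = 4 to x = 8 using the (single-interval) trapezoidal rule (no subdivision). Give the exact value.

T = (b−a)/2 · [f(4) + f(8)] = 2·[51 + 195] = 492.

492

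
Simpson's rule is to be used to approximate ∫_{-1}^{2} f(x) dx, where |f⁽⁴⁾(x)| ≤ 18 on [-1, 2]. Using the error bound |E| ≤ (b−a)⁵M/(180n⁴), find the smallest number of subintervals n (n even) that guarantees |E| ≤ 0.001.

14

Need 4374/(180n⁴) ≤ 0.001.
n⁴ ≥ 4374/(180·0.001) = 24300 ⇒ n ≥ 12.4854, so the smallest even n is 14. (n must be even for Simpson's rule.)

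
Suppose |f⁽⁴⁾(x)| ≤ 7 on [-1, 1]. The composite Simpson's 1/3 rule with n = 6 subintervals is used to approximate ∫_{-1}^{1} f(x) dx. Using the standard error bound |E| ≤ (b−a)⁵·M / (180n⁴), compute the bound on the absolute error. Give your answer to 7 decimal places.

|E| ≤ (2)⁵·7 / (180·6⁴) = 224/233280 = 0.0009602.

0.0009602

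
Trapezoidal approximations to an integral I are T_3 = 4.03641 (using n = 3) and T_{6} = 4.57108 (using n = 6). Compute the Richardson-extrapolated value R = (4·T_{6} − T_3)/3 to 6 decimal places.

4.749303

R = (4·T_{6} − T_3) / 3 = (4·4.57108 − 4.03641)/3 = (14.24791)/3 = 4.749303.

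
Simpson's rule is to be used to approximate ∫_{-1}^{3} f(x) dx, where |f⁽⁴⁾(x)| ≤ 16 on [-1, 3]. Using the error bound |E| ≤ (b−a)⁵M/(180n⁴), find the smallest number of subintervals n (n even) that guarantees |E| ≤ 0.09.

6

Need 16384/(180n⁴) ≤ 0.09.
n⁴ ≥ 16384/(180·0.09) = 1011.36 ⇒ n ≥ 5.6393, so the smallest even n is 6. (n must be even for Simpson's rule.)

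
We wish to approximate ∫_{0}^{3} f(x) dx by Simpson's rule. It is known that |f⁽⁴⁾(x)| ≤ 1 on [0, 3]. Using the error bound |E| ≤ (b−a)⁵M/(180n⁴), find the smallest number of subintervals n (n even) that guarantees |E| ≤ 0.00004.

Need 243/(180n⁴) ≤ 0.00004.
n⁴ ≥ 243/(180·0.00004) = 33750 ⇒ n ≥ 13.5540, so the smallest even n is 14. (n must be even for Simpson's rule.)

14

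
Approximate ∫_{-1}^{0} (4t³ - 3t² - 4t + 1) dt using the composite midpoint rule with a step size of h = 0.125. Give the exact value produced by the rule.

h = (0 − (-1))/8 = 0.125.
Midpoints m₁,…,m₈ = -0.9375, -0.8125, -0.6875, -0.5625, -0.4375, -0.3125, -0.1875, -0.0625.
f(m₁)=-1.1826171875, f(m₂)=0.1240234375, f(m₃)=1.0322265625, f(m₄)=1.5888671875, f(m₅)=1.8408203125, f(m₆)=1.8349609375, f(m₇)=1.6181640625, f(m₈)=1.2373046875.
h·[f(m₁) + f(m₂) + f(m₃) + f(m₄) + f(m₅) + f(m₆) + f(m₇) + f(m₈)] = 0.125·(8.09375) = 1.01171875.

1.01171875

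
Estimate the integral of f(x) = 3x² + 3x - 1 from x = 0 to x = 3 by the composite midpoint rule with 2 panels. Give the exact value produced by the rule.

35.8125

h = (3 − 0)/2 = 1.5.
Midpoints m₁,…,m₂ = 0.75, 2.25.
f(m₁)=2.9375, f(m₂)=20.9375.
h·[f(m₁) + f(m₂)] = 1.5·(23.875) = 35.8125.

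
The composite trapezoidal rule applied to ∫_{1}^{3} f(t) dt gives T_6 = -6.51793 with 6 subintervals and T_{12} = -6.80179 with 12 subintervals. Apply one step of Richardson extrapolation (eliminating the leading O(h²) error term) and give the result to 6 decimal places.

R = (4·T_{12} − T_6) / 3 = (4·(-6.80179) − (-6.51793))/3 = (-20.68923)/3 = -6.896410.

-6.896410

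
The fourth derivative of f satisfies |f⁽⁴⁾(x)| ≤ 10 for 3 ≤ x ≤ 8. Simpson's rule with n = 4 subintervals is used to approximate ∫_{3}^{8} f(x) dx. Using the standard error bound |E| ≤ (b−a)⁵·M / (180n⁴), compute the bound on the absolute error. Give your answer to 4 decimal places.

|E| ≤ (5)⁵·10 / (180·4⁴) = 31250/46080 = 0.6782.

0.6782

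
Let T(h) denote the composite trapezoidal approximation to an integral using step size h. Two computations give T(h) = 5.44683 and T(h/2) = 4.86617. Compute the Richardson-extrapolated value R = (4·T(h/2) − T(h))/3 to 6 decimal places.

R = (4·T(h/2) − T(h)) / 3 = (4·4.86617 − 5.44683)/3 = (14.01785)/3 = 4.672617.

4.672617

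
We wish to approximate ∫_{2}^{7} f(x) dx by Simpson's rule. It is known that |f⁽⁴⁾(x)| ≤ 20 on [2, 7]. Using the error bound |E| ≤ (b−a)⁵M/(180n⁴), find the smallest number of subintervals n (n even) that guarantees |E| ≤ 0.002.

Need 62500/(180n⁴) ≤ 0.002.
n⁴ ≥ 62500/(180·0.002) = 173611 ⇒ n ≥ 20.4124, so the smallest even n is 22. (n must be even for Simpson's rule.)

22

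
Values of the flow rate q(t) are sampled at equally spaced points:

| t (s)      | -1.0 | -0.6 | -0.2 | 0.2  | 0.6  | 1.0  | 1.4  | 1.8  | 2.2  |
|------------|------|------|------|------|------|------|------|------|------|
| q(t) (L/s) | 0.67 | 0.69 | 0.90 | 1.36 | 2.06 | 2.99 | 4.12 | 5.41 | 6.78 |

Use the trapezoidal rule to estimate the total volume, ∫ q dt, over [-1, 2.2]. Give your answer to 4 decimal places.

8.5020

h = 0.4, n = 8.
(h/2)·[y₀ + 2y₁ + 2y₂ + 2y₃ + 2y₄ + 2y₅ + 2y₆ + 2y₇ + y₈] = 0.2·(42.51) = 8.5020.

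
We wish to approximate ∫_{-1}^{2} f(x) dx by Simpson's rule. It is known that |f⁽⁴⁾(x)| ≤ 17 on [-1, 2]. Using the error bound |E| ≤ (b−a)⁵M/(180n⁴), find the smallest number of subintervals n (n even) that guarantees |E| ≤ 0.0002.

Need 4131/(180n⁴) ≤ 0.0002.
n⁴ ≥ 4131/(180·0.0002) = 114750 ⇒ n ≥ 18.4051, so the smallest even n is 20. (n must be even for Simpson's rule.)

20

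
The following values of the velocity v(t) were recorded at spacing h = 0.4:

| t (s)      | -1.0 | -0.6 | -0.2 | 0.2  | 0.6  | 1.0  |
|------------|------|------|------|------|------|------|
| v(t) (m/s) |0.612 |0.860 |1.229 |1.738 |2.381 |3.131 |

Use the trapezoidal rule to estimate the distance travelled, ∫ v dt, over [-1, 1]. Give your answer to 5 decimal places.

3.23180

h = 0.4, n = 5.
(h/2)·[y₀ + 2y₁ + 2y₂ + 2y₃ + 2y₄ + y₅] = 0.2·(16.159) = 3.23180.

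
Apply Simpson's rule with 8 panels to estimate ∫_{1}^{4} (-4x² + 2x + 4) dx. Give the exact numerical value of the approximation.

-57

h = (4 − 1)/8 = 0.375.
Nodes x₀,…,x₈ = 1, 1.375, 1.75, 2.125, 2.5, 2.875, 3.25, 3.625, 4.
f(x) = -4x² + 2x + 4: f₀=2, f₁=-0.8125, f₂=-4.75, f₃=-9.8125, f₄=-16, f₅=-23.3125, f₆=-31.75, f₇=-41.3125, f₈=-52.
(h/3)·[f₀ + 4f₁ + 2f₂ + 4f₃ + 2f₄ + 4f₅ + 2f₆ + 4f₇ + f₈] = 0.125·(-456) = -57.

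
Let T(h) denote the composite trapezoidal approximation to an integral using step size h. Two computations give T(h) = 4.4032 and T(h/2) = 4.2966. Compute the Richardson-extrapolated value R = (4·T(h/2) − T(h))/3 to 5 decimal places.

4.26107

R = (4·T(h/2) − T(h)) / 3 = (4·4.2966 − 4.4032)/3 = (12.7832)/3 = 4.26107.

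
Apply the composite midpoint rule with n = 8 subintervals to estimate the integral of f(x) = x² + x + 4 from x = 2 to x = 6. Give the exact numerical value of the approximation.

h = (6 − 2)/8 = 0.5.
Midpoints m₁,…,m₈ = 2.25, 2.75, 3.25, 3.75, 4.25, 4.75, 5.25, 5.75.
f(m₁)=11.3125, f(m₂)=14.3125, f(m₃)=17.8125, f(m₄)=21.8125, f(m₅)=26.3125, f(m₆)=31.3125, f(m₇)=36.8125, f(m₈)=42.8125.
h·[f(m₁) + f(m₂) + f(m₃) + f(m₄) + f(m₅) + f(m₆) + f(m₇) + f(m₈)] = 0.5·(202.5) = 101.25.

101.25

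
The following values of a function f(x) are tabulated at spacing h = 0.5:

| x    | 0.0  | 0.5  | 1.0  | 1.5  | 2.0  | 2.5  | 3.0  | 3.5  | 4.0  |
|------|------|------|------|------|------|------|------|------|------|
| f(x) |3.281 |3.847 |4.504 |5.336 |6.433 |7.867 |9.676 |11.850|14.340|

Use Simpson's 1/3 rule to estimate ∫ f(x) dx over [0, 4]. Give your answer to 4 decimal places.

h = 0.5, n = 8.
(h/3)·[y₀ + 4y₁ + 2y₂ + 4y₃ + 2y₄ + 4y₅ + 2y₆ + 4y₇ + y₈] = 0.166667·(174.447) = 29.0745.

29.0745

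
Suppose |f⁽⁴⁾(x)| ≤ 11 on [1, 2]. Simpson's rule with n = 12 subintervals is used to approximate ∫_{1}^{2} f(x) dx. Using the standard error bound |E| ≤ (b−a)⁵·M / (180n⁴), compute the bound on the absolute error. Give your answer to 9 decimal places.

|E| ≤ (1)⁵·11 / (180·12⁴) = 11/3732480 = 0.000002947.

0.000002947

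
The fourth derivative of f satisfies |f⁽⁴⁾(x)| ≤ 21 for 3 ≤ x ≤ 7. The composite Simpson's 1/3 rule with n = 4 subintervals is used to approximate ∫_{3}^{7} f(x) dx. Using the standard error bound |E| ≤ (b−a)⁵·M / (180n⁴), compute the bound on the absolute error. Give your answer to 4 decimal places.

|E| ≤ (4)⁵·21 / (180·4⁴) = 21504/46080 = 0.4667.

0.4667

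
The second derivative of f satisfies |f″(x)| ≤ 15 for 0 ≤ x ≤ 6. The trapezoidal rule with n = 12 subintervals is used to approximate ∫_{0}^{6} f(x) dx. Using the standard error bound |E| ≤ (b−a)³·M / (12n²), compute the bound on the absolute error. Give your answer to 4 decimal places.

|E| ≤ (6)³·15 / (12·12²) = 3240/1728 = 1.8750.

1.8750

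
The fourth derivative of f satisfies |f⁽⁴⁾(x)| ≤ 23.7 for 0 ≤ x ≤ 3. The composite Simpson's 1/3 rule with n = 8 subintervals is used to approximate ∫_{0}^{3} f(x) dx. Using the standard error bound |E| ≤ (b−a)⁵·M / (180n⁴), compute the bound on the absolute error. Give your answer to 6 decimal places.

|E| ≤ (3)⁵·23.7 / (180·8⁴) = 5759.1/737280 = 0.007811.

0.007811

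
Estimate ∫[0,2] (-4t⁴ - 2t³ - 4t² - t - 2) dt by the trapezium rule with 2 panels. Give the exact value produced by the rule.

h = (2 − 0)/2 = 1.
Nodes t₀,…,t₂ = 0, 1, 2.
f(t) = -4t⁴ - 2t³ - 4t² - t - 2: f₀=-2, f₁=-13, f₂=-100.
(h/2)·[f₀ + 2f₁ + f₂] = 0.5·(-128) = -64.

-64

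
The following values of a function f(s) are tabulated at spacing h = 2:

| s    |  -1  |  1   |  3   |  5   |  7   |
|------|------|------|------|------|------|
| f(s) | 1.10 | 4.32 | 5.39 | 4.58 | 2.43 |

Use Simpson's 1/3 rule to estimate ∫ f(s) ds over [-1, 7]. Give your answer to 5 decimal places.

33.27333

h = 2, n = 4.
(h/3)·[y₀ + 4y₁ + 2y₂ + 4y₃ + y₄] = 0.666667·(49.91) = 33.27333.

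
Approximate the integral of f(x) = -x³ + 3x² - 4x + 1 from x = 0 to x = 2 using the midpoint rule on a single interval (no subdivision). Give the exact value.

-2

M = (b−a)·f(1) = 2·(-1) = -2.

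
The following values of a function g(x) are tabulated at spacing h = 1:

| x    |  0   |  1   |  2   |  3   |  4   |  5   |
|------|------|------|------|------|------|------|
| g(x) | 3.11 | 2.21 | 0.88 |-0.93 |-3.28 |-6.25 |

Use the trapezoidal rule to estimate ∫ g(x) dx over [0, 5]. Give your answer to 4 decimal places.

h = 1, n = 5.
(h/2)·[y₀ + 2y₁ + 2y₂ + 2y₃ + 2y₄ + y₅] = 0.5·(-5.38) = -2.6900.

-2.6900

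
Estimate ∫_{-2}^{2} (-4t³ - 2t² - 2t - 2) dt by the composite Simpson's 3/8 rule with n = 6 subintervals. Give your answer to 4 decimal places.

h = (2 − (-2))/6 = 0.666667.
Nodes t₀,…,t₆ = -2, -1.333333, -0.666667, 0, 0.666667, 1.333333, 2.
f(t) = -4t³ - 2t² - 2t - 2: f₀=26, f₁=6.592593, f₂=-0.370370, f₃=-2, f₄=-5.407407, f₅=-17.703704, f₆=-46.
(3h/8)·[f₀ + 3f₁ + 3f₂ + 2f₃ + 3f₄ + 3f₅ + f₆] = 0.25·(-74.666667) = -18.6667.

-18.6667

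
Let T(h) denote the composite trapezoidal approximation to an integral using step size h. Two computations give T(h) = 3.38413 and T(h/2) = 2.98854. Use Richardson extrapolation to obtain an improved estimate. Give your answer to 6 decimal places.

2.856677

R = (4·T(h/2) − T(h)) / 3 = (4·2.98854 − 3.38413)/3 = (8.57003)/3 = 2.856677.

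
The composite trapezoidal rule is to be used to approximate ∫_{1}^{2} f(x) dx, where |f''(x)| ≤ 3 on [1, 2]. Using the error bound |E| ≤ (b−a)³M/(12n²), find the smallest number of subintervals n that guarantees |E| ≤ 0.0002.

36

Need 3/(12n²) ≤ 0.0002.
n² ≥ 3/(12·0.0002) = 1250 ⇒ n ≥ 35.3553, so the smallest n is 36.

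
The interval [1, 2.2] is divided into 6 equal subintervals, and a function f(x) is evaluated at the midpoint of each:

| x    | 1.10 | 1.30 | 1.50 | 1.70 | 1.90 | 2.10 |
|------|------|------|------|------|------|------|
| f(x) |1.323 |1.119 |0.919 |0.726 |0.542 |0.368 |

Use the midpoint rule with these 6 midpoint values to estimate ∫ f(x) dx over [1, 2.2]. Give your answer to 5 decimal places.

h = 0.2, n = 6.
h·[y(m₁) + y(m₂) + y(m₃) + y(m₄) + y(m₅) + y(m₆)] = 0.2·(4.997) = 0.99940.

0.99940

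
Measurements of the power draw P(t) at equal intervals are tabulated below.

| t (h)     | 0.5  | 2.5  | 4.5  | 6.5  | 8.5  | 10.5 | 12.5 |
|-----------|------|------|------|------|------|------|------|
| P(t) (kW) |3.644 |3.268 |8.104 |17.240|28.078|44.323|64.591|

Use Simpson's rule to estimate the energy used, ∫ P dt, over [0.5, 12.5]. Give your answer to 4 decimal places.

h = 2, n = 6.
(h/3)·[y₀ + 4y₁ + 2y₂ + 4y₃ + 2y₄ + 4y₅ + y₆] = 0.666667·(399.923) = 266.6153.

266.6153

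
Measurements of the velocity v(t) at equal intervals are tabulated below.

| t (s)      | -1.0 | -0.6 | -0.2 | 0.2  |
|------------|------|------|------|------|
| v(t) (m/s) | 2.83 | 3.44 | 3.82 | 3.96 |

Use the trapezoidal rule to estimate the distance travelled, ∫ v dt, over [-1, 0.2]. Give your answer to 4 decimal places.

4.2620

h = 0.4, n = 3.
(h/2)·[y₀ + 2y₁ + 2y₂ + y₃] = 0.2·(21.31) = 4.2620.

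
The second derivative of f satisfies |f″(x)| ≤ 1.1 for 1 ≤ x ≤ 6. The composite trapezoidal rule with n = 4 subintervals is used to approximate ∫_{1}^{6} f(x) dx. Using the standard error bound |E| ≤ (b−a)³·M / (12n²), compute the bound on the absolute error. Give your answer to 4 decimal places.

|E| ≤ (5)³·1.1 / (12·4²) = 137.5/192 = 0.7161.

0.7161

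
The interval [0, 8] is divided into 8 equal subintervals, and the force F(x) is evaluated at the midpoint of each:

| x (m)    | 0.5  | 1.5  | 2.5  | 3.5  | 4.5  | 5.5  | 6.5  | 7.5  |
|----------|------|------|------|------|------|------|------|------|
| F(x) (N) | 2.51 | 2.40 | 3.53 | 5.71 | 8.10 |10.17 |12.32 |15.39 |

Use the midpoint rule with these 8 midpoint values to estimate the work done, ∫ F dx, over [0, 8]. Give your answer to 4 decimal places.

h = 1, n = 8.
h·[y(m₁) + y(m₂) + y(m₃) + y(m₄) + y(m₅) + y(m₆) + y(m₇) + y(m₈)] = 1·(60.13) = 60.1300.

60.1300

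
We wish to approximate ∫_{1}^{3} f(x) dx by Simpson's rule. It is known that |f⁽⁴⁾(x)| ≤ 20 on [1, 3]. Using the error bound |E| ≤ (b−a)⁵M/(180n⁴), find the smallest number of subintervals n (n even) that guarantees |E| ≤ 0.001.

Need 640/(180n⁴) ≤ 0.001.
n⁴ ≥ 640/(180·0.001) = 3555.56 ⇒ n ≥ 7.7219, so the smallest even n is 8. (n must be even for Simpson's rule.)

8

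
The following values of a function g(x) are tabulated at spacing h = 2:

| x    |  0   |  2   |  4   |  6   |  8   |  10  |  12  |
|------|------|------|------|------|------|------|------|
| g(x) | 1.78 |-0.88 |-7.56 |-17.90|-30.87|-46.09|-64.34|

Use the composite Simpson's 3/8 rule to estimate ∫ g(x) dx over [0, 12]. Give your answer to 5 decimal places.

h = 2, n = 6.
(3h/8)·[y₀ + 3y₁ + 3y₂ + 2y₃ + 3y₄ + 3y₅ + y₆] = 0.75·(-354.56) = -265.92000.

-265.92000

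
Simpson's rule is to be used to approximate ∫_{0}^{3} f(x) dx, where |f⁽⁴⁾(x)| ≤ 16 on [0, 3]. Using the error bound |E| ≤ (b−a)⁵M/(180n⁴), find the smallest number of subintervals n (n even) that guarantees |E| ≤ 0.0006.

Need 3888/(180n⁴) ≤ 0.0006.
n⁴ ≥ 3888/(180·0.0006) = 36000 ⇒ n ≥ 13.7745, so the smallest even n is 14. (n must be even for Simpson's rule.)

14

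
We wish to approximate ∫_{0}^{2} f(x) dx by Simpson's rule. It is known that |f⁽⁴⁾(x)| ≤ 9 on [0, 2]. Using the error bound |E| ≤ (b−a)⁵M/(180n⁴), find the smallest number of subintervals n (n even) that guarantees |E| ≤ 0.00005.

14

Need 288/(180n⁴) ≤ 0.00005.
n⁴ ≥ 288/(180·0.00005) = 32000 ⇒ n ≥ 13.3748, so the smallest even n is 14. (n must be even for Simpson's rule.)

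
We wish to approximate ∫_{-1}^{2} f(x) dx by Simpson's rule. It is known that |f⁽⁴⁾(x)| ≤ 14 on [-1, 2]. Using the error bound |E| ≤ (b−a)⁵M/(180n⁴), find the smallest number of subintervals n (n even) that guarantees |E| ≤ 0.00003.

30

Need 3402/(180n⁴) ≤ 0.00003.
n⁴ ≥ 3402/(180·0.00003) = 630000 ⇒ n ≥ 28.1731, so the smallest even n is 30. (n must be even for Simpson's rule.)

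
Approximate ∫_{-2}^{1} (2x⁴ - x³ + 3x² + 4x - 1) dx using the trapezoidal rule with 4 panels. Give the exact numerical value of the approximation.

21.52734375

h = (1 − (-2))/4 = 0.75.
Nodes x₀,…,x₄ = -2, -1.25, -0.5, 0.25, 1.
f(x) = 2x⁴ - x³ + 3x² + 4x - 1: f₀=43, f₁=5.5234375, f₂=-2, f₃=0.1796875, f₄=7.
(h/2)·[f₀ + 2f₁ + 2f₂ + 2f₃ + f₄] = 0.375·(57.40625) = 21.52734375.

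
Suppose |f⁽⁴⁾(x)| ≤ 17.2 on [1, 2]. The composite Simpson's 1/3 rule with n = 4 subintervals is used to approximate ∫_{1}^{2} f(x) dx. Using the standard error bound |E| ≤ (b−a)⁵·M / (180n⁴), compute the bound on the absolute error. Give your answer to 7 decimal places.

0.0003733

|E| ≤ (1)⁵·17.2 / (180·4⁴) = 17.2/46080 = 0.0003733.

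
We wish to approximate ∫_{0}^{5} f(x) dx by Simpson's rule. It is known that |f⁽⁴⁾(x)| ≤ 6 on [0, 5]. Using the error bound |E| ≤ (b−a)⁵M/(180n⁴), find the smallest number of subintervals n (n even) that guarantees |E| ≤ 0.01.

12

Need 18750/(180n⁴) ≤ 0.01.
n⁴ ≥ 18750/(180·0.01) = 10416.7 ⇒ n ≥ 10.1026, so the smallest even n is 12. (n must be even for Simpson's rule.)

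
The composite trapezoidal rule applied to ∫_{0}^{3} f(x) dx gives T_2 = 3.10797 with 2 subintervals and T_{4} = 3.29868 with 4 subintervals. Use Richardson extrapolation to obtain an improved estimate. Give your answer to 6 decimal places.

3.362250

R = (4·T_{4} − T_2) / 3 = (4·3.29868 − 3.10797)/3 = (10.08675)/3 = 3.362250.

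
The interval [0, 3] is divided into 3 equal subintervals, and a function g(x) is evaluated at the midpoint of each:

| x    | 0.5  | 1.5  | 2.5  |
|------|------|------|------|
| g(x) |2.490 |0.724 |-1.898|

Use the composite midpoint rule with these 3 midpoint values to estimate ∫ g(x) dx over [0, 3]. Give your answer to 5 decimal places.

1.31600

h = 1, n = 3.
h·[y(m₁) + y(m₂) + y(m₃)] = 1·(1.316) = 1.31600.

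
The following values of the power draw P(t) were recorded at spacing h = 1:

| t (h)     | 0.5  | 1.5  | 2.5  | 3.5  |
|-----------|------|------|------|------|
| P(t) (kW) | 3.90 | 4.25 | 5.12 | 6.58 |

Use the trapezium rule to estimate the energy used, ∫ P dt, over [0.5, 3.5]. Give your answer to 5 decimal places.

14.61000

h = 1, n = 3.
(h/2)·[y₀ + 2y₁ + 2y₂ + y₃] = 0.5·(29.22) = 14.61000.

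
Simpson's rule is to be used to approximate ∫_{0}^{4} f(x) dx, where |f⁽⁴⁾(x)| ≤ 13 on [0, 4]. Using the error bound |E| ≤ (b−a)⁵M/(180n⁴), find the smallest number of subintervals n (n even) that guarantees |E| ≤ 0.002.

Need 13312/(180n⁴) ≤ 0.002.
n⁴ ≥ 13312/(180·0.002) = 36977.8 ⇒ n ≥ 13.8671, so the smallest even n is 14. (n must be even for Simpson's rule.)

14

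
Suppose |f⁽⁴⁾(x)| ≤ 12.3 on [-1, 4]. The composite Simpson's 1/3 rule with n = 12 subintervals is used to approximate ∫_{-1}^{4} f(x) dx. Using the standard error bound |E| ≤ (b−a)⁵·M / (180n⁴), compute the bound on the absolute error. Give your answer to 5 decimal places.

|E| ≤ (5)⁵·12.3 / (180·12⁴) = 38437.5/3732480 = 0.01030.

0.01030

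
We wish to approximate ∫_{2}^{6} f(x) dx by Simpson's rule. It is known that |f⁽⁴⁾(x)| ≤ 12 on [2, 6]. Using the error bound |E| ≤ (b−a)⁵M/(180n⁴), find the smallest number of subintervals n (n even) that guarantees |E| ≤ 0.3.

Need 12288/(180n⁴) ≤ 0.3.
n⁴ ≥ 12288/(180·0.3) = 227.556 ⇒ n ≥ 3.8839, so the smallest even n is 4. (n must be even for Simpson's rule.)

4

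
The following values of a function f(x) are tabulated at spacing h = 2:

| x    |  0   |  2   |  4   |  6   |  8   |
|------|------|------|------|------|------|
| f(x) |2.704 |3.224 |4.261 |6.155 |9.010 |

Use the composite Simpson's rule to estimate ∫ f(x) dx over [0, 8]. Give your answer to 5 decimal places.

h = 2, n = 4.
(h/3)·[y₀ + 4y₁ + 2y₂ + 4y₃ + y₄] = 0.666667·(57.752) = 38.50133.

38.50133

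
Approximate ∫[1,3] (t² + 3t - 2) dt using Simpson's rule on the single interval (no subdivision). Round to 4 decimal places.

16.6667

S = (b−a)/6 · [f(1) + 4f(2) + f(3)] = 0.333333·[2 + 4·8 + 16] = 16.6667.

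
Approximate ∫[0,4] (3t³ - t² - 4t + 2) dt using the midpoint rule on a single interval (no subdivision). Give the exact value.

M = (b−a)·f(2) = 4·(14) = 56.

56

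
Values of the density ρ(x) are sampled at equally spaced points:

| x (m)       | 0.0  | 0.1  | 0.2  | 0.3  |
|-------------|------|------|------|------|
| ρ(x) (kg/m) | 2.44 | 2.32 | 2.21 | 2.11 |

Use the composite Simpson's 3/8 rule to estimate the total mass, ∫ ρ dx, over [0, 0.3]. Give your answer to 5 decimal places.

0.68025

h = 0.1, n = 3.
(3h/8)·[y₀ + 3y₁ + 3y₂ + y₃] = 0.0375·(18.14) = 0.68025.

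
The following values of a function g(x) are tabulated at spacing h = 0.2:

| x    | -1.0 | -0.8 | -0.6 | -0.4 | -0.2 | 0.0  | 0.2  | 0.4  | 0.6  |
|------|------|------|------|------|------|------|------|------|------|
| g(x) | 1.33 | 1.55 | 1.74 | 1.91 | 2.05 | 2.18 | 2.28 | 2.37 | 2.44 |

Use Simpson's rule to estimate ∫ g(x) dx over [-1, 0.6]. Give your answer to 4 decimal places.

3.1967

h = 0.2, n = 8.
(h/3)·[y₀ + 4y₁ + 2y₂ + 4y₃ + 2y₄ + 4y₅ + 2y₆ + 4y₇ + y₈] = 0.066667·(47.95) = 3.1967.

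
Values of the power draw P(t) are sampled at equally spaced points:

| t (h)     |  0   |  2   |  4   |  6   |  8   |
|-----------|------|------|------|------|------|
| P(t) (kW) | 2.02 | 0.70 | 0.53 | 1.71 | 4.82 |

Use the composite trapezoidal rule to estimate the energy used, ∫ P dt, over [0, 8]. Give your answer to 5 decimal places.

h = 2, n = 4.
(h/2)·[y₀ + 2y₁ + 2y₂ + 2y₃ + y₄] = 1·(12.72) = 12.72000.

12.72000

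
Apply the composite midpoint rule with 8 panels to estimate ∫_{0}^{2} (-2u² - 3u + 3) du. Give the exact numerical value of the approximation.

-5.3125

h = (2 − 0)/8 = 0.25.
Midpoints m₁,…,m₈ = 0.125, 0.375, 0.625, 0.875, 1.125, 1.375, 1.625, 1.875.
f(m₁)=2.59375, f(m₂)=1.59375, f(m₃)=0.34375, f(m₄)=-1.15625, f(m₅)=-2.90625, f(m₆)=-4.90625, f(m₇)=-7.15625, f(m₈)=-9.65625.
h·[f(m₁) + f(m₂) + f(m₃) + f(m₄) + f(m₅) + f(m₆) + f(m₇) + f(m₈)] = 0.25·(-21.25) = -5.3125.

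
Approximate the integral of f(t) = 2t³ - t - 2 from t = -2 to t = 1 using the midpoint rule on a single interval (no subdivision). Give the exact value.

-5.25

M = (b−a)·f(-0.5) = 3·(-1.75) = -5.25.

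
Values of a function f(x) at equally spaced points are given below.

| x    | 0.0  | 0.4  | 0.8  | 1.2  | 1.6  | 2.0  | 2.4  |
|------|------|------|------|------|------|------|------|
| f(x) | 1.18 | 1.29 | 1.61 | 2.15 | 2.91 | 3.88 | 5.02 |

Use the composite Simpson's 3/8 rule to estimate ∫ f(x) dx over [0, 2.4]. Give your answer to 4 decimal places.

5.9355

h = 0.4, n = 6.
(3h/8)·[y₀ + 3y₁ + 3y₂ + 2y₃ + 3y₄ + 3y₅ + y₆] = 0.15·(39.57) = 5.9355.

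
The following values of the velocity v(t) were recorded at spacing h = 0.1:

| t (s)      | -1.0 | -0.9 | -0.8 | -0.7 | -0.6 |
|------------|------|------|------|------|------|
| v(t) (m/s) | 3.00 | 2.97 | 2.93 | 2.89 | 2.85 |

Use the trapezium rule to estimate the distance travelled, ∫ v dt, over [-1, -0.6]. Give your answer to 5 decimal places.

h = 0.1, n = 4.
(h/2)·[y₀ + 2y₁ + 2y₂ + 2y₃ + y₄] = 0.05·(23.43) = 1.17150.

1.17150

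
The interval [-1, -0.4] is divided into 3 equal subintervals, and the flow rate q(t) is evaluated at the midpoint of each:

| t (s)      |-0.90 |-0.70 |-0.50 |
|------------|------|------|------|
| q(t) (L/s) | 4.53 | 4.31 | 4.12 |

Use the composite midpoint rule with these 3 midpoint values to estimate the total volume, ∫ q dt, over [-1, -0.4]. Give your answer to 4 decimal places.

h = 0.2, n = 3.
h·[y(m₁) + y(m₂) + y(m₃)] = 0.2·(12.96) = 2.5920.

2.5920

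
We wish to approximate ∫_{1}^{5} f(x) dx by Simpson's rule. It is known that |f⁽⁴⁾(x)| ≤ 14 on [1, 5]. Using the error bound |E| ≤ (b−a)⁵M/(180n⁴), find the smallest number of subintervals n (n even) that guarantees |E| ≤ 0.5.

Need 14336/(180n⁴) ≤ 0.5.
n⁴ ≥ 14336/(180·0.5) = 159.289 ⇒ n ≥ 3.5526, so the smallest even n is 4. (n must be even for Simpson's rule.)

4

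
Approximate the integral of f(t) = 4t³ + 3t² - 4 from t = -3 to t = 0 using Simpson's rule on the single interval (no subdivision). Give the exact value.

S = (b−a)/6 · [f(-3) + 4f(-1.5) + f(0)] = 0.5·[(-85) + 4·(-10.75) + (-4)] = -66.

-66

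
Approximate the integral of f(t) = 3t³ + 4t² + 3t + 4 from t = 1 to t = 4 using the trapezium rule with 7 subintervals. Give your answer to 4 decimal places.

h = (4 − 1)/7 = 0.428571.
Nodes t₀,…,t₇ = 1, 1.428571, 1.857143, 2.285714, 2.714286, 3.142857, 3.571429, 4.
f(t) = 3t³ + 4t² + 3t + 4: f₀=14, f₁=25.195335, f₂=42.583090, f₃=67.580175, f₄=101.603499, f₅=146.069971, f₆=202.396501, f₇=272.
(h/2)·[f₀ + 2f₁ + 2f₂ + 2f₃ + 2f₄ + 2f₅ + 2f₆ + f₇] = 0.214286·(1456.857143) = 312.1837.

312.1837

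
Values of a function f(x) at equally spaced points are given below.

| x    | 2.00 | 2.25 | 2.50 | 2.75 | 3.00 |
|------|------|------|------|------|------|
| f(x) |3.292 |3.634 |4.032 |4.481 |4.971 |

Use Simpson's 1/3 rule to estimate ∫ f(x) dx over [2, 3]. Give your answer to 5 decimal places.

4.06558

h = 0.25, n = 4.
(h/3)·[y₀ + 4y₁ + 2y₂ + 4y₃ + y₄] = 0.083333·(48.787) = 4.06558.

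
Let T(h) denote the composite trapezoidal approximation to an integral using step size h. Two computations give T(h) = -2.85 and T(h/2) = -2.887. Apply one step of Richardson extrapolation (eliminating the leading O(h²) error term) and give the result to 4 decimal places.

-2.8993

R = (4·T(h/2) − T(h)) / 3 = (4·(-2.887) − (-2.85))/3 = (-8.698)/3 = -2.8993.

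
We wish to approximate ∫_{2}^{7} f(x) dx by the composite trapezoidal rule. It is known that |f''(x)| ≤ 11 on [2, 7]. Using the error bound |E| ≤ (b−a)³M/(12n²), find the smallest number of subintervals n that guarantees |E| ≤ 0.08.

Need 1375/(12n²) ≤ 0.08.
n² ≥ 1375/(12·0.08) = 1432.29 ⇒ n ≥ 37.8456, so the smallest n is 38.

38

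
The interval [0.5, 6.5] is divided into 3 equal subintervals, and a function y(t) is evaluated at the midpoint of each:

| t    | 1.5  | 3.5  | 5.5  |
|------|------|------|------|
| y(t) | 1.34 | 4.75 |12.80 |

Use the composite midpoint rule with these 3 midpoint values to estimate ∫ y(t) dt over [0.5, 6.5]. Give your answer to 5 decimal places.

h = 2, n = 3.
h·[y(m₁) + y(m₂) + y(m₃)] = 2·(18.89) = 37.78000.

37.78000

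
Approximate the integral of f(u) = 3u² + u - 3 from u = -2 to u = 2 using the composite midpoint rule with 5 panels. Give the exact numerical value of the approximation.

3.36

h = (2 − (-2))/5 = 0.8.
Midpoints m₁,…,m₅ = -1.6, -0.8, 0, 0.8, 1.6.
f(m₁)=3.08, f(m₂)=-1.88, f(m₃)=-3, f(m₄)=-0.28, f(m₅)=6.28.
h·[f(m₁) + f(m₂) + f(m₃) + f(m₄) + f(m₅)] = 0.8·(4.2) = 3.36.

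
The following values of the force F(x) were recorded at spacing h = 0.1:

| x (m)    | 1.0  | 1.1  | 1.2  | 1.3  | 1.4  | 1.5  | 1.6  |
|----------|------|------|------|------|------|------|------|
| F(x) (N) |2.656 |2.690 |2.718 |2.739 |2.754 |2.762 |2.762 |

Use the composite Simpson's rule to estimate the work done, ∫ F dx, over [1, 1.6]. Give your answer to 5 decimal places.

h = 0.1, n = 6.
(h/3)·[y₀ + 4y₁ + 2y₂ + 4y₃ + 2y₄ + 4y₅ + y₆] = 0.033333·(49.126) = 1.63753.

1.63753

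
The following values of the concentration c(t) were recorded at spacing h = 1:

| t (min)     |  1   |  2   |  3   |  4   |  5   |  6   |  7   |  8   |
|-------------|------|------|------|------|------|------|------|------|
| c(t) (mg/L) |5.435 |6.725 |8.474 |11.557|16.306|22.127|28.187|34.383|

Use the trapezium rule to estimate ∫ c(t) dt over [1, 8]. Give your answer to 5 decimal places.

113.28500

h = 1, n = 7.
(h/2)·[y₀ + 2y₁ + 2y₂ + 2y₃ + 2y₄ + 2y₅ + 2y₆ + y₇] = 0.5·(226.570) = 113.28500.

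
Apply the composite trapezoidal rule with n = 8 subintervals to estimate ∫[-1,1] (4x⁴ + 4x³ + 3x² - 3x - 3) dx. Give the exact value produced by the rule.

h = (1 − (-1))/8 = 0.25.
Nodes x₀,…,x₈ = -1, -0.75, -0.5, -0.25, 0, 0.25, 0.5, 0.75, 1.
f(x) = 4x⁴ + 4x³ + 3x² - 3x - 3: f₀=3, f₁=0.515625, f₂=-1, f₃=-2.109375, f₄=-3, f₅=-3.484375, f₆=-3, f₇=-0.609375, f₈=5.
(h/2)·[f₀ + 2f₁ + 2f₂ + 2f₃ + 2f₄ + 2f₅ + 2f₆ + 2f₇ + f₈] = 0.125·(-17.375) = -2.171875.

-2.171875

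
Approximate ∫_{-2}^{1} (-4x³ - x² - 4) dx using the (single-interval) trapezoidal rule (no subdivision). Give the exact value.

22.5

T = (b−a)/2 · [f(-2) + f(1)] = 1.5·[24 + (-9)] = 22.5.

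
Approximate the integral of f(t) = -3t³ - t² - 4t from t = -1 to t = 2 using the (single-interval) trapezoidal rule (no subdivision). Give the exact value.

T = (b−a)/2 · [f(-1) + f(2)] = 1.5·[6 + (-36)] = -45.

-45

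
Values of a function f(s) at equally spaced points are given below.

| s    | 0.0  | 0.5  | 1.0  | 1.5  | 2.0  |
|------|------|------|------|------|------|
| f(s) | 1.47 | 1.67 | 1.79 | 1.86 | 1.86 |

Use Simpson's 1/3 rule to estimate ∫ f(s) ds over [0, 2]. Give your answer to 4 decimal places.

3.5050

h = 0.5, n = 4.
(h/3)·[y₀ + 4y₁ + 2y₂ + 4y₃ + y₄] = 0.166667·(21.03) = 3.5050.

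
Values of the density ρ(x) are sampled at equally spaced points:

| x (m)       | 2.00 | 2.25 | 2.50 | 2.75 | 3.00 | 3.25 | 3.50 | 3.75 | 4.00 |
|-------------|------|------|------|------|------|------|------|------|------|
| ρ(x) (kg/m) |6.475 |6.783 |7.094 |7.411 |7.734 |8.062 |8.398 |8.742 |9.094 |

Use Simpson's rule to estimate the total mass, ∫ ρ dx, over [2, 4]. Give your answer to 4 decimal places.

15.5011

h = 0.25, n = 8.
(h/3)·[y₀ + 4y₁ + 2y₂ + 4y₃ + 2y₄ + 4y₅ + 2y₆ + 4y₇ + y₈] = 0.083333·(186.013) = 15.5011.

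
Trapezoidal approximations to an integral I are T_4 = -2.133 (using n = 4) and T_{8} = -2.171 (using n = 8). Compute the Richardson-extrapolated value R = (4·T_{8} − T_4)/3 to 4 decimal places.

-2.1837

R = (4·T_{8} − T_4) / 3 = (4·(-2.171) − (-2.133))/3 = (-6.551)/3 = -2.1837.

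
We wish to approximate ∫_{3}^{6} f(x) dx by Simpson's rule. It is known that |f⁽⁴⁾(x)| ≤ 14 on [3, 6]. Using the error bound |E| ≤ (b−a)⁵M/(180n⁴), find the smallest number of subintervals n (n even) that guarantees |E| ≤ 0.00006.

Need 3402/(180n⁴) ≤ 0.00006.
n⁴ ≥ 3402/(180·0.00006) = 315000 ⇒ n ≥ 23.6907, so the smallest even n is 24. (n must be even for Simpson's rule.)

24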